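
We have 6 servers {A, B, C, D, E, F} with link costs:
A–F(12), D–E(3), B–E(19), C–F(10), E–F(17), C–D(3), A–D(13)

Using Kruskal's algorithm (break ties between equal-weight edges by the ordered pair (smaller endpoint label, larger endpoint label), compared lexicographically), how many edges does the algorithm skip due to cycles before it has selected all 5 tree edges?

2

Kruskal: consider edges lightest-first.
C–D (3): add — endpoints in different components.
D–E (3): add — endpoints in different components.
C–F (10): add — endpoints in different components.
A–F (12): add — endpoints in different components.
A–D (13): skip — A and D already connected.
E–F (17): skip — E and F already connected.
B–E (19): add — endpoints in different components.
Edges rejected before the tree was complete: 2.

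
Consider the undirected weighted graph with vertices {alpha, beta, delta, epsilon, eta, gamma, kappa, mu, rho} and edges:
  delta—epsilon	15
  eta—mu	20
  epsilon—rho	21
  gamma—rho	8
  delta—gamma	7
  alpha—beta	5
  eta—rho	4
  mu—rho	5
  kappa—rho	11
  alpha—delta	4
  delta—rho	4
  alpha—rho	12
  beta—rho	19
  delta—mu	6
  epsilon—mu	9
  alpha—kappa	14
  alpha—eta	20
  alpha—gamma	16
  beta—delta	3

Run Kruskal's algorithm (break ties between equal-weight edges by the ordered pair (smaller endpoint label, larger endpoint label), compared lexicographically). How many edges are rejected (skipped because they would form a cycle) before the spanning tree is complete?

3

Sort edges by weight, then run Kruskal:
beta—delta (3): add — endpoints in different components.
alpha—delta (4): add — endpoints in different components.
delta—rho (4): add — endpoints in different components.
eta—rho (4): add — endpoints in different components.
alpha—beta (5): skip — beta and alpha already connected.
mu—rho (5): add — endpoints in different components.
delta—mu (6): skip — mu and delta already connected.
delta—gamma (7): add — endpoints in different components.
gamma—rho (8): skip — rho and gamma already connected.
epsilon—mu (9): add — endpoints in different components.
kappa—rho (11): add — endpoints in different components.
Edges rejected before the tree was complete: 3.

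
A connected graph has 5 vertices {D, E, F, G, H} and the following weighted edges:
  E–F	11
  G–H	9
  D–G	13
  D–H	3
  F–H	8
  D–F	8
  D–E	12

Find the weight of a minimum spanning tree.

Kruskal's algorithm — process edges by increasing weight (ties by edge label):
D–H (3): add — endpoints in different components.
D–F (8): add — endpoints in different components.
F–H (8): skip — F and H already connected.
G–H (9): add — endpoints in different components.
E–F (11): add — endpoints in different components.
MST edges: D–H, D–F, G–H, E–F; total weight 3+8+9+11 = 31.

31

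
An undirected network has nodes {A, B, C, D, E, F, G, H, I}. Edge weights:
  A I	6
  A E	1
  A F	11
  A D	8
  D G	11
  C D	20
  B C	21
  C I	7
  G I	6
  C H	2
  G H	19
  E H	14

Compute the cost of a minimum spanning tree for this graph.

Sort edges by weight, then run Kruskal:
A E (1): add — endpoints in different components.
C H (2): add — endpoints in different components.
A I (6): add — endpoints in different components.
G I (6): add — endpoints in different components.
C I (7): add — endpoints in different components.
A D (8): add — endpoints in different components.
A F (11): add — endpoints in different components.
D G (11): skip — D and G already connected.
E H (14): skip — E and H already connected.
G H (19): skip — G and H already connected.
C D (20): skip — C and D already connected.
B C (21): add — endpoints in different components.
MST edges: A E, C H, A I, G I, C I, A D, A F, B C; total weight 1+2+6+6+7+8+11+21 = 62.

62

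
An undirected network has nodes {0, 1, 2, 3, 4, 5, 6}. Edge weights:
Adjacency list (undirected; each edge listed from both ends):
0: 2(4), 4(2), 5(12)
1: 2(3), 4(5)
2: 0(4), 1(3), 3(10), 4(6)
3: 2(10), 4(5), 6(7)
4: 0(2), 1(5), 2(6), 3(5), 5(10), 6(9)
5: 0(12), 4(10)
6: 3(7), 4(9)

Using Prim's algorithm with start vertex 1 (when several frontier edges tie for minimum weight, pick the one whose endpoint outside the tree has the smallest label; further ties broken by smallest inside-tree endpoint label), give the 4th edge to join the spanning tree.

Prim's algorithm from 1:
Step 1: frontier [1-2 3, 1-4 5] → take 1-2 (3); add 2.
Step 2: frontier [1-4 5, 0-2 4, 2-4 6, 2-3 10] → take 0-2 (4); add 0.
Step 3: frontier [0-4 2, 0-5 12, 1-4 5, 2-4 6, 2-3 10] → take 0-4 (2); add 4.
Step 4: frontier [0-5 12, 2-3 10, 3-4 5, 4-6 9, 4-5 10] → take 3-4 (5); add 3.
Step 5: frontier [0-5 12, 3-6 7, 4-6 9, 4-5 10] → take 3-6 (7); add 6.
Step 6: frontier [0-5 12, 4-5 10] → take 4-5 (10); add 5.
The 4th edge added is 3-4.

3-4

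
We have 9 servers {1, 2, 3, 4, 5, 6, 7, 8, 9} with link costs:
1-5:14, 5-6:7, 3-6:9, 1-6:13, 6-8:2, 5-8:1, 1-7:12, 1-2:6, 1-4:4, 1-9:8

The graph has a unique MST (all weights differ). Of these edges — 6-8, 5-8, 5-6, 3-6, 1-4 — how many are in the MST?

Kruskal's algorithm — process edges by increasing weight (ties by edge label):
5-8 (1): add — endpoints in different components.
6-8 (2): add — endpoints in different components.
1-4 (4): add — endpoints in different components.
1-2 (6): add — endpoints in different components.
5-6 (7): skip — 5 and 6 already connected.
1-9 (8): add — endpoints in different components.
3-6 (9): add — endpoints in different components.
1-7 (12): add — endpoints in different components.
1-6 (13): add — endpoints in different components.
MST edge set: {5-8, 6-8, 1-4, 1-2, 1-9, 3-6, 1-7, 1-6}.
Of the listed edges, {6-8, 5-8, 3-6, 1-4} are in the MST → 4.

4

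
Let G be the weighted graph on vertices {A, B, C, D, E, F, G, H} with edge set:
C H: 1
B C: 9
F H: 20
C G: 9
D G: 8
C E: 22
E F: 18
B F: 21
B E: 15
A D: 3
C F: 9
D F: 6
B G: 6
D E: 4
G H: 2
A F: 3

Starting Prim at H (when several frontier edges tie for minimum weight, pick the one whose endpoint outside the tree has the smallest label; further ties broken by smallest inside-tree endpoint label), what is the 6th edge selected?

A-F

Prim's algorithm from H:
Step 1: cheapest edge leaving the tree is C H (1); add C.
Step 2: cheapest edge leaving the tree is G H (2); add G.
Step 3: cheapest edge leaving the tree is B G (6); add B.
Step 4: cheapest edge leaving the tree is D G (8); add D.
Step 5: cheapest edge leaving the tree is A D (3); add A.
Step 6: cheapest edge leaving the tree is A F (3); add F.
Step 7: cheapest edge leaving the tree is D E (4); add E.
The 6th edge added is A F.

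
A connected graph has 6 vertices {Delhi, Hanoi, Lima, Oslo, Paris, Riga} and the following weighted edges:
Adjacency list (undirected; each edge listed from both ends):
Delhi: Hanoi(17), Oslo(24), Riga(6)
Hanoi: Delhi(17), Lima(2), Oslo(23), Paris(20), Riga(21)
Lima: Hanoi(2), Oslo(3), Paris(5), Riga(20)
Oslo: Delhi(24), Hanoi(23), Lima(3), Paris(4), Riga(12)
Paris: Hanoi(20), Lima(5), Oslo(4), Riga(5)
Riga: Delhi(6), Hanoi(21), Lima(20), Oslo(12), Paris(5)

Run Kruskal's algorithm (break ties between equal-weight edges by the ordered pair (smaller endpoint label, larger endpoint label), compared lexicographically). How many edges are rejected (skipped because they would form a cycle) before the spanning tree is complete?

1

Sort edges by weight, then run Kruskal:
Hanoi-Lima (2): add — endpoints in different components.
Lima-Oslo (3): add — endpoints in different components.
Oslo-Paris (4): add — endpoints in different components.
Lima-Paris (5): skip — Lima and Paris already connected.
Paris-Riga (5): add — endpoints in different components.
Delhi-Riga (6): add — endpoints in different components.
Edges rejected before the tree was complete: 1.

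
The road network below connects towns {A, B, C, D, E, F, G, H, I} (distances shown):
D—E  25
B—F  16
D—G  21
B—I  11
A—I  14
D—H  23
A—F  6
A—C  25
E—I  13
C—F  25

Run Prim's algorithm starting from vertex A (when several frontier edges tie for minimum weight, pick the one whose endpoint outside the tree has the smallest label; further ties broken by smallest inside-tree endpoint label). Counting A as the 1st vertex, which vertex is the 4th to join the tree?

Grow the tree from A using Prim:
Step 1: frontier [A—F 6, A—I 14, A—C 25] → take A—F (6); add F.
Step 2: frontier [A—I 14, A—C 25, B—F 16, C—F 25] → take A—I (14); add I.
Step 3: frontier [A—C 25, B—F 16, C—F 25, B—I 11, E—I 13] → take B—I (11); add B.
Step 4: frontier [A—C 25, C—F 25, E—I 13] → take E—I (13); add E.
Step 5: frontier [A—C 25, D—E 25, C—F 25] → take A—C (25); add C.
Step 6: frontier [D—E 25] → take D—E (25); add D.
Step 7: frontier [D—G 21, D—H 23] → take D—G (21); add G.
Step 8: frontier [D—H 23] → take D—H (23); add H.
Vertex order: A, F, I, B, E, C, D, G, H. The 4th vertex is B.

B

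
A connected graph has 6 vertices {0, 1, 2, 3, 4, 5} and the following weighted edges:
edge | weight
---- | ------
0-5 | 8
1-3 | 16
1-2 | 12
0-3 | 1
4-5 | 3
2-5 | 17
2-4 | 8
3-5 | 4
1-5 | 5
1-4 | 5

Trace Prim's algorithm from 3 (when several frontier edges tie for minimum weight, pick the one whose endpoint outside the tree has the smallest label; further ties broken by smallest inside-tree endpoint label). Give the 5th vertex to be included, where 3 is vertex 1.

Grow the tree from 3 using Prim:
Step 1: frontier [0-3 1, 3-5 4, 1-3 16] → take 0-3 (1); add 0.
Step 2: frontier [0-5 8, 3-5 4, 1-3 16] → take 3-5 (4); add 5.
Step 3: frontier [1-3 16, 4-5 3, 1-5 5, 2-5 17] → take 4-5 (3); add 4.
Step 4: frontier [1-3 16, 1-4 5, 2-4 8, 1-5 5, 2-5 17] → take 1-4 (5); add 1.
Step 5: frontier [1-2 12, 2-4 8, 2-5 17] → take 2-4 (8); add 2.
Vertex order: 3, 0, 5, 4, 1, 2. The 5th vertex is 1.

1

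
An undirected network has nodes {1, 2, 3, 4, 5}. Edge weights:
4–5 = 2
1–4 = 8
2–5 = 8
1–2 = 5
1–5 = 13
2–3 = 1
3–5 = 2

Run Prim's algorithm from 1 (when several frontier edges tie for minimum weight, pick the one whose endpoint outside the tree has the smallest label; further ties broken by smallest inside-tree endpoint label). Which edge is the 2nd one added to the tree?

Prim's algorithm from 1:
Step 1: frontier [1–2 5, 1–4 8, 1–5 13] → take 1–2 (5); add 2.
Step 2: frontier [1–4 8, 1–5 13, 2–3 1, 2–5 8] → take 2–3 (1); add 3.
Step 3: frontier [1–4 8, 1–5 13, 2–5 8, 3–5 2] → take 3–5 (2); add 5.
Step 4: frontier [1–4 8, 4–5 2] → take 4–5 (2); add 4.
The 2nd edge added is 2–3.

2-3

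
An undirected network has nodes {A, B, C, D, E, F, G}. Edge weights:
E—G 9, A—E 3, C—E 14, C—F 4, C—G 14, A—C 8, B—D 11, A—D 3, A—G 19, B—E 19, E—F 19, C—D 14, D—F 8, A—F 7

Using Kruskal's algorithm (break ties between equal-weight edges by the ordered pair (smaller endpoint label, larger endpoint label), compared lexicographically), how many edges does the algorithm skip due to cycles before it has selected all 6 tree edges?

Sort edges by weight, then run Kruskal:
A—D (3): add — endpoints in different components.
A—E (3): add — endpoints in different components.
C—F (4): add — endpoints in different components.
A—F (7): add — endpoints in different components.
A—C (8): skip — A and C already connected.
D—F (8): skip — D and F already connected.
E—G (9): add — endpoints in different components.
B—D (11): add — endpoints in different components.
Edges rejected before the tree was complete: 2.

2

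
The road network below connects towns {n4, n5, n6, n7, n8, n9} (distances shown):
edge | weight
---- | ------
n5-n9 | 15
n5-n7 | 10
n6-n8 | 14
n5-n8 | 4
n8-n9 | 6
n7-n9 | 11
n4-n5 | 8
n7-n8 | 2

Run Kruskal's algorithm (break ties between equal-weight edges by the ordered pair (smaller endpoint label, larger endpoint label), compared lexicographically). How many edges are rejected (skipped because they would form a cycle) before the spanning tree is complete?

2

Kruskal's algorithm — process edges by increasing weight (ties by edge label):
n7-n8 (2): add — endpoints in different components.
n5-n8 (4): add — endpoints in different components.
n8-n9 (6): add — endpoints in different components.
n4-n5 (8): add — endpoints in different components.
n5-n7 (10): skip — n5 and n7 already connected.
n7-n9 (11): skip — n7 and n9 already connected.
n6-n8 (14): add — endpoints in different components.
Edges rejected before the tree was complete: 2.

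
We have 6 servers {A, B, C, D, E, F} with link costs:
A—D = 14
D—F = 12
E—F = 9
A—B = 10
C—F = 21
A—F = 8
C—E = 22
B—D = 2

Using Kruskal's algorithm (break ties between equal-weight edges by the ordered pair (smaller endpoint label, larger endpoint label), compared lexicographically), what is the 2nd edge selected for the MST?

Kruskal: consider edges lightest-first.
B—D (2): add. Components now {A} {B,D} {C} {E} {F}
A—F (8): add. Components now {A,F} {B,D} {C} {E}
E—F (9): add. Components now {A,E,F} {B,D} {C}
A—B (10): add. Components now {A,B,D,E,F} {C}
D—F (12): skip — D and F already connected.
A—D (14): skip — A and D already connected.
C—F (21): add. Components now {A,B,C,D,E,F}
The 2nd edge added is A—F.

A-F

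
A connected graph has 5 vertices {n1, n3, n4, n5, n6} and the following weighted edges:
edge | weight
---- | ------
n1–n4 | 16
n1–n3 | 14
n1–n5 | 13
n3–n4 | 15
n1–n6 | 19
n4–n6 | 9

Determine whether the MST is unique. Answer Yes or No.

Yes

Kruskal's algorithm — process edges by increasing weight (ties by edge label):
n4–n6 (9): add. Components now {n4,n6} {n1} {n3} {n5}
n1–n5 (13): add. Components now {n4,n6} {n1,n5} {n3}
n1–n3 (14): add. Components now {n4,n6} {n1,n3,n5}
n3–n4 (15): add. Components now {n1,n3,n4,n5,n6}
Every non-tree edge has weight strictly greater than the heaviest edge on the tree path between its endpoints, so the MST is unique.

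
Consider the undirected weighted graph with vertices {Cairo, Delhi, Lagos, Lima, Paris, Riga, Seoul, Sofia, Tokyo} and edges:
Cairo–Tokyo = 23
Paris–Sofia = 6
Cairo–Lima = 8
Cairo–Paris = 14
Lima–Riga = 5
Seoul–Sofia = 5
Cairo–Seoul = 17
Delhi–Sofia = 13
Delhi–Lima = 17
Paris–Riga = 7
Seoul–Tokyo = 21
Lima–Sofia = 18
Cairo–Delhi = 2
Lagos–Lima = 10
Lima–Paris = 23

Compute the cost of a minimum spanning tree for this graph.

Kruskal's algorithm — process edges by increasing weight (ties by edge label):
Cairo–Delhi (2): add — endpoints in different components.
Lima–Riga (5): add — endpoints in different components.
Seoul–Sofia (5): add — endpoints in different components.
Paris–Sofia (6): add — endpoints in different components.
Paris–Riga (7): add — endpoints in different components.
Cairo–Lima (8): add — endpoints in different components.
Lagos–Lima (10): add — endpoints in different components.
Delhi–Sofia (13): skip — Delhi and Sofia already connected.
Cairo–Paris (14): skip — Cairo and Paris already connected.
Cairo–Seoul (17): skip — Seoul and Cairo already connected.
Delhi–Lima (17): skip — Delhi and Lima already connected.
Lima–Sofia (18): skip — Sofia and Lima already connected.
Seoul–Tokyo (21): add — endpoints in different components.
MST edges: Cairo–Delhi, Lima–Riga, Seoul–Sofia, Paris–Sofia, Paris–Riga, Cairo–Lima, Lagos–Lima, Seoul–Tokyo; total weight 2+5+5+6+7+8+10+21 = 64.

64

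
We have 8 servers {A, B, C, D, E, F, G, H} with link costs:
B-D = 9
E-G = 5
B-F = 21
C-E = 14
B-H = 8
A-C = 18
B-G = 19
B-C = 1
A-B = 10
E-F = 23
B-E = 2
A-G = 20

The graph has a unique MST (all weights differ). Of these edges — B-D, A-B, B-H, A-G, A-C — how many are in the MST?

Kruskal's algorithm — process edges by increasing weight (ties by edge label):
B-C (1): add — endpoints in different components.
B-E (2): add — endpoints in different components.
E-G (5): add — endpoints in different components.
B-H (8): add — endpoints in different components.
B-D (9): add — endpoints in different components.
A-B (10): add — endpoints in different components.
C-E (14): skip — C and E already connected.
A-C (18): skip — A and C already connected.
B-G (19): skip — B and G already connected.
A-G (20): skip — A and G already connected.
B-F (21): add — endpoints in different components.
MST edge set: {B-C, B-E, E-G, B-H, B-D, A-B, B-F}.
Of the listed edges, {B-D, A-B, B-H} are in the MST → 3.

3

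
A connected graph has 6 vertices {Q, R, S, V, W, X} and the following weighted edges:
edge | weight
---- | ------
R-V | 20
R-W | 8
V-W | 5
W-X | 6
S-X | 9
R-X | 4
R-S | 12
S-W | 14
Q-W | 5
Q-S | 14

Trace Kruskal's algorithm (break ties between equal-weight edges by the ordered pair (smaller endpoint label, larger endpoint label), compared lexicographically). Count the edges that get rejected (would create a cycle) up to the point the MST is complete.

Kruskal: consider edges lightest-first.
R-X (4): add — endpoints in different components.
Q-W (5): add — endpoints in different components.
V-W (5): add — endpoints in different components.
W-X (6): add — endpoints in different components.
R-W (8): skip — R and W already connected.
S-X (9): add — endpoints in different components.
Edges rejected before the tree was complete: 1.

1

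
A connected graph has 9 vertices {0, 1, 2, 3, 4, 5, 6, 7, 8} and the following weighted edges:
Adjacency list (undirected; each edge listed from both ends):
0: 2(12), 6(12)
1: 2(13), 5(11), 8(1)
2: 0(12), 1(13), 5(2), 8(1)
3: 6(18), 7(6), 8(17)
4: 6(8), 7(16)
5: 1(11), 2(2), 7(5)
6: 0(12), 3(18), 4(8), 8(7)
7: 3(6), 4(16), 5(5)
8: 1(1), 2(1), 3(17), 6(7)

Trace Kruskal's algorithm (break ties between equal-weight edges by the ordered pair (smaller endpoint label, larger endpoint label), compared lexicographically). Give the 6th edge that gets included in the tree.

Kruskal's algorithm — process edges by increasing weight (ties by edge label):
1-8 (1): add — endpoints in different components.
2-8 (1): add — endpoints in different components.
2-5 (2): add — endpoints in different components.
5-7 (5): add — endpoints in different components.
3-7 (6): add — endpoints in different components.
6-8 (7): add — endpoints in different components.
4-6 (8): add — endpoints in different components.
1-5 (11): skip — 1 and 5 already connected.
0-2 (12): add — endpoints in different components.
The 6th edge added is 6-8.

6-8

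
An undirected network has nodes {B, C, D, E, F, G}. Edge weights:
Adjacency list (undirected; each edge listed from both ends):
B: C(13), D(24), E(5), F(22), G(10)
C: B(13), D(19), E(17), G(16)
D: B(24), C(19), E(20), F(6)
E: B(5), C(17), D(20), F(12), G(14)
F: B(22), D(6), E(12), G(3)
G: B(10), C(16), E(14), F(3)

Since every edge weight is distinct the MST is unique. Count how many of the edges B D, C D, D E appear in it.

0

Kruskal's algorithm — process edges by increasing weight (ties by edge label):
F G (3): add. Components now {B} {C} {D} {E} {F,G}
B E (5): add. Components now {B,E} {C} {D} {F,G}
D F (6): add. Components now {B,E} {C} {D,F,G}
B G (10): add. Components now {B,D,E,F,G} {C}
E F (12): skip — E and F already connected.
B C (13): add. Components now {B,C,D,E,F,G}
MST edge set: {F G, B E, D F, B G, B C}.
Of the listed edges, {} are in the MST → 0.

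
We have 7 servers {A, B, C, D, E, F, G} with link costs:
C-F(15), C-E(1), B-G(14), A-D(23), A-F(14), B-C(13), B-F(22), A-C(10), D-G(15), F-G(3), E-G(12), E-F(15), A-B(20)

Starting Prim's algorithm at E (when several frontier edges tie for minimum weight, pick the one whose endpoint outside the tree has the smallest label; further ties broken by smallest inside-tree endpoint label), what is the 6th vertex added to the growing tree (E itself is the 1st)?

B

Grow the tree from E using Prim:
Step 1: frontier [C-E 1, E-G 12, E-F 15] → take C-E (1); add C.
Step 2: frontier [A-C 10, B-C 13, C-F 15, E-G 12, E-F 15] → take A-C (10); add A.
Step 3: frontier [A-F 14, A-B 20, A-D 23, B-C 13, C-F 15, E-G 12, E-F 15] → take E-G (12); add G.
Step 4: frontier [A-F 14, A-B 20, A-D 23, B-C 13, C-F 15, E-F 15, F-G 3, B-G 14, D-G 15] → take F-G (3); add F.
Step 5: frontier [A-B 20, A-D 23, B-C 13, B-F 22, B-G 14, D-G 15] → take B-C (13); add B.
Step 6: frontier [A-D 23, D-G 15] → take D-G (15); add D.
Vertex order: E, C, A, G, F, B, D. The 6th vertex is B.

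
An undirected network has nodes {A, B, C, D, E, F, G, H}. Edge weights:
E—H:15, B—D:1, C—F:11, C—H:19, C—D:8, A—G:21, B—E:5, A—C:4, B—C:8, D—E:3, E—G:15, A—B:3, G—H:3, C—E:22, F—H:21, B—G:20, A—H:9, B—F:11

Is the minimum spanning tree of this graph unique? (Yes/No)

Sort edges by weight, then run Kruskal:
B—D (1): add — endpoints in different components.
A—B (3): add — endpoints in different components.
D—E (3): add — endpoints in different components.
G—H (3): add — endpoints in different components.
A—C (4): add — endpoints in different components.
B—E (5): skip — B and E already connected.
B—C (8): skip — B and C already connected.
C—D (8): skip — C and D already connected.
A—H (9): add — endpoints in different components.
B—F (11): add — endpoints in different components.
Non-tree edge C—F has weight 11, equal to the heaviest edge on its tree cycle — swapping gives another MST of the same weight. Not unique.

No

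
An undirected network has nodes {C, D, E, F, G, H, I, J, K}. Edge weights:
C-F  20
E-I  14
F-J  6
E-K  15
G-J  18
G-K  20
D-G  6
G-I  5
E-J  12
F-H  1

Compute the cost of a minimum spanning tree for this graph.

79

Sort edges by weight, then run Kruskal:
F-H (1): add — endpoints in different components.
G-I (5): add — endpoints in different components.
D-G (6): add — endpoints in different components.
F-J (6): add — endpoints in different components.
E-J (12): add — endpoints in different components.
E-I (14): add — endpoints in different components.
E-K (15): add — endpoints in different components.
G-J (18): skip — G and J already connected.
C-F (20): add — endpoints in different components.
MST edges: F-H, G-I, D-G, F-J, E-J, E-I, E-K, C-F; total weight 1+5+6+6+12+14+15+20 = 79.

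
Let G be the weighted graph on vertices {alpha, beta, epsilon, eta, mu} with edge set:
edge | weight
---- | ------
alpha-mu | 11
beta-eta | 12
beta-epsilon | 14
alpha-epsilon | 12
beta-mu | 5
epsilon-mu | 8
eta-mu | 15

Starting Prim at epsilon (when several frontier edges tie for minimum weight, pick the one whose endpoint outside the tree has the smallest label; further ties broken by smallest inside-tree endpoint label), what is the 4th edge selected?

beta-eta

Prim, starting at epsilon.
Step 1: frontier [epsilon-mu 8, alpha-epsilon 12, beta-epsilon 14] → take epsilon-mu (8); add mu.
Step 2: frontier [alpha-epsilon 12, beta-epsilon 14, beta-mu 5, alpha-mu 11, eta-mu 15] → take beta-mu (5); add beta.
Step 3: frontier [beta-eta 12, alpha-epsilon 12, alpha-mu 11, eta-mu 15] → take alpha-mu (11); add alpha.
Step 4: frontier [beta-eta 12, eta-mu 15] → take beta-eta (12); add eta.
The 4th edge added is beta-eta.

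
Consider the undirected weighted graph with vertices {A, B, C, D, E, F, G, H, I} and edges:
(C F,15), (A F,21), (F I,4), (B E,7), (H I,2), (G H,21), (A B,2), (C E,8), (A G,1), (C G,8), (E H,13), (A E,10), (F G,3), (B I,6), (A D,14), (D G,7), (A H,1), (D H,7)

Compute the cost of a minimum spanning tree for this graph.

Grow the tree from A using Prim:
Step 1: cheapest edge leaving the tree is A G (1); add G.
Step 2: cheapest edge leaving the tree is A H (1); add H.
Step 3: cheapest edge leaving the tree is A B (2); add B.
Step 4: cheapest edge leaving the tree is H I (2); add I.
Step 5: cheapest edge leaving the tree is F G (3); add F.
Step 6: cheapest edge leaving the tree is D G (7); add D.
Step 7: cheapest edge leaving the tree is B E (7); add E.
Step 8: cheapest edge leaving the tree is C E (8); add C.
MST edges: A G, A H, A B, H I, F G, D G, B E, C E; total weight 1+1+2+2+3+7+7+8 = 31.

31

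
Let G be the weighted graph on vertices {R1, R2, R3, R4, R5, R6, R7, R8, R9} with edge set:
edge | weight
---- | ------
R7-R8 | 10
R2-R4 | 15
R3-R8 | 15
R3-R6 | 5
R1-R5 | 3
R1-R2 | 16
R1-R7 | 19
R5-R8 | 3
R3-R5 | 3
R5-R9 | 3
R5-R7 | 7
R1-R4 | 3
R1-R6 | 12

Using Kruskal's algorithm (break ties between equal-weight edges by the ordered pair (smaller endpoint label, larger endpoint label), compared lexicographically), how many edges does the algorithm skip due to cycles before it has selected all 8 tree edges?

Kruskal's algorithm — process edges by increasing weight (ties by edge label):
R1-R4 (3): add — endpoints in different components.
R1-R5 (3): add — endpoints in different components.
R3-R5 (3): add — endpoints in different components.
R5-R8 (3): add — endpoints in different components.
R5-R9 (3): add — endpoints in different components.
R3-R6 (5): add — endpoints in different components.
R5-R7 (7): add — endpoints in different components.
R7-R8 (10): skip — R7 and R8 already connected.
R1-R6 (12): skip — R1 and R6 already connected.
R2-R4 (15): add — endpoints in different components.
Edges rejected before the tree was complete: 2.

2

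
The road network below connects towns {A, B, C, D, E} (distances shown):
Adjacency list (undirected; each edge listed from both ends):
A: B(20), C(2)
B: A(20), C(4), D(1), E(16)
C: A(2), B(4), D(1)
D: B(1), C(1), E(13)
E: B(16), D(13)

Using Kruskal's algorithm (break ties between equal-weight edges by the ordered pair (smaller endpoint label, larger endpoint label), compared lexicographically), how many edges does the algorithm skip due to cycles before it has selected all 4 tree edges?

1

Sort edges by weight, then run Kruskal:
B-D (1): add. Components now {A} {B,D} {C} {E}
C-D (1): add. Components now {A} {B,C,D} {E}
A-C (2): add. Components now {A,B,C,D} {E}
B-C (4): skip — B and C already connected.
D-E (13): add. Components now {A,B,C,D,E}
Edges rejected before the tree was complete: 1.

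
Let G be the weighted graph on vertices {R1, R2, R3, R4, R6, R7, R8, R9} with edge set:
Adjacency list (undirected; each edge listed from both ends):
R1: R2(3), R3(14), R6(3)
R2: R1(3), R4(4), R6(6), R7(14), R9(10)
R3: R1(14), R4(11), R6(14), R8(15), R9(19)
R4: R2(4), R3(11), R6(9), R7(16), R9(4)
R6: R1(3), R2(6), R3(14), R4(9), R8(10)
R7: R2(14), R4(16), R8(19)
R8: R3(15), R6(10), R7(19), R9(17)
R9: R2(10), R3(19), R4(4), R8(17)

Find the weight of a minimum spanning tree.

49

Sort edges by weight, then run Kruskal:
R1–R2 (3): add — endpoints in different components.
R1–R6 (3): add — endpoints in different components.
R2–R4 (4): add — endpoints in different components.
R4–R9 (4): add — endpoints in different components.
R2–R6 (6): skip — R2 and R6 already connected.
R4–R6 (9): skip — R4 and R6 already connected.
R2–R9 (10): skip — R2 and R9 already connected.
R6–R8 (10): add — endpoints in different components.
R3–R4 (11): add — endpoints in different components.
R1–R3 (14): skip — R3 and R1 already connected.
R2–R7 (14): add — endpoints in different components.
MST edges: R1–R2, R1–R6, R2–R4, R4–R9, R6–R8, R3–R4, R2–R7; total weight 3+3+4+4+10+11+14 = 49.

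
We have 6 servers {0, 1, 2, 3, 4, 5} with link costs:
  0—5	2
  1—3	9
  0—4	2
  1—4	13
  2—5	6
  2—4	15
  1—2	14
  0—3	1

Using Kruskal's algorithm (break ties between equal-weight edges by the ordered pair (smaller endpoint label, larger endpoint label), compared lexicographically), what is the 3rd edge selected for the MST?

Kruskal's algorithm — process edges by increasing weight (ties by edge label):
0—3 (1): add. Components now {0,3} {1} {2} {4} {5}
0—4 (2): add. Components now {0,3,4} {1} {2} {5}
0—5 (2): add. Components now {0,3,4,5} {1} {2}
2—5 (6): add. Components now {0,2,3,4,5} {1}
1—3 (9): add. Components now {0,1,2,3,4,5}
The 3rd edge added is 0—5.

0-5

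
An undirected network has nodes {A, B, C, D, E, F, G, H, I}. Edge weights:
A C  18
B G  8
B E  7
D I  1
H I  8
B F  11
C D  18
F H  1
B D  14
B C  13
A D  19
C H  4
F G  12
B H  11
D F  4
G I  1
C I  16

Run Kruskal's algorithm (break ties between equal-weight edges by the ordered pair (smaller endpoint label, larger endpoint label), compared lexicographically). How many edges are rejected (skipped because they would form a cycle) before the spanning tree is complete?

7

Kruskal's algorithm — process edges by increasing weight (ties by edge label):
D I (1): add — endpoints in different components.
F H (1): add — endpoints in different components.
G I (1): add — endpoints in different components.
C H (4): add — endpoints in different components.
D F (4): add — endpoints in different components.
B E (7): add — endpoints in different components.
B G (8): add — endpoints in different components.
H I (8): skip — H and I already connected.
B F (11): skip — B and F already connected.
B H (11): skip — B and H already connected.
F G (12): skip — F and G already connected.
B C (13): skip — B and C already connected.
B D (14): skip — B and D already connected.
C I (16): skip — C and I already connected.
A C (18): add — endpoints in different components.
Edges rejected before the tree was complete: 7.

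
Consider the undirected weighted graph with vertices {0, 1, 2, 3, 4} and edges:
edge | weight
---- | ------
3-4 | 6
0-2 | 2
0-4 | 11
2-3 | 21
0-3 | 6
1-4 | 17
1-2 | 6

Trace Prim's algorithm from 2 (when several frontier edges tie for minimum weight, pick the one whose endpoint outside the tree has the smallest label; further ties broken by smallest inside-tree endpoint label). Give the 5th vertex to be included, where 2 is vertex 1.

4

Grow the tree from 2 using Prim:
Step 1: cheapest edge leaving the tree is 0-2 (2); add 0.
Step 2: cheapest edge leaving the tree is 1-2 (6); add 1.
Step 3: cheapest edge leaving the tree is 0-3 (6); add 3.
Step 4: cheapest edge leaving the tree is 3-4 (6); add 4.
Vertex order: 2, 0, 1, 3, 4. The 5th vertex is 4.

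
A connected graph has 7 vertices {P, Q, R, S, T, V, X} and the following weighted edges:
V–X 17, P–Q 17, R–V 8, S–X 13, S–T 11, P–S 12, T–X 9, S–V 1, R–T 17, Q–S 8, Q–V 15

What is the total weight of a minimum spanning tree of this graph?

49

Kruskal's algorithm — process edges by increasing weight (ties by edge label):
S–V (1): add. Components now {T} {Q} {X} {S,V} {R} {P}
Q–S (8): add. Components now {T} {Q,S,V} {X} {R} {P}
R–V (8): add. Components now {T} {Q,R,S,V} {X} {P}
T–X (9): add. Components now {T,X} {Q,R,S,V} {P}
S–T (11): add. Components now {Q,R,S,T,V,X} {P}
P–S (12): add. Components now {P,Q,R,S,T,V,X}
MST edges: S–V, Q–S, R–V, T–X, S–T, P–S; total weight 1+8+8+9+11+12 = 49.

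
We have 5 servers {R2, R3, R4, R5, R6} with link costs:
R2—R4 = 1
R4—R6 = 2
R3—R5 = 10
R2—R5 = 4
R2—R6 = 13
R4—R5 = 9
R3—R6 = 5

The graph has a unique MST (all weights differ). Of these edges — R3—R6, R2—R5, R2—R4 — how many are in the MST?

3

Kruskal: consider edges lightest-first.
R2—R4 (1): add — endpoints in different components.
R4—R6 (2): add — endpoints in different components.
R2—R5 (4): add — endpoints in different components.
R3—R6 (5): add — endpoints in different components.
MST edge set: {R2—R4, R4—R6, R2—R5, R3—R6}.
Of the listed edges, {R3—R6, R2—R5, R2—R4} are in the MST → 3.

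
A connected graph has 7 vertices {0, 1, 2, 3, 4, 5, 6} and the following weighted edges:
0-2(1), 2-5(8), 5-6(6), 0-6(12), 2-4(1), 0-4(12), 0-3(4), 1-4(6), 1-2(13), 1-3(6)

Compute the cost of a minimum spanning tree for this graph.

Kruskal: consider edges lightest-first.
0-2 (1): add. Components now {0,2} {1} {3} {4} {5} {6}
2-4 (1): add. Components now {0,2,4} {1} {3} {5} {6}
0-3 (4): add. Components now {0,2,3,4} {1} {5} {6}
1-3 (6): add. Components now {0,1,2,3,4} {5} {6}
1-4 (6): skip — 1 and 4 already connected.
5-6 (6): add. Components now {0,1,2,3,4} {5,6}
2-5 (8): add. Components now {0,1,2,3,4,5,6}
MST edges: 0-2, 2-4, 0-3, 1-3, 5-6, 2-5; total weight 1+1+4+6+6+8 = 26.

26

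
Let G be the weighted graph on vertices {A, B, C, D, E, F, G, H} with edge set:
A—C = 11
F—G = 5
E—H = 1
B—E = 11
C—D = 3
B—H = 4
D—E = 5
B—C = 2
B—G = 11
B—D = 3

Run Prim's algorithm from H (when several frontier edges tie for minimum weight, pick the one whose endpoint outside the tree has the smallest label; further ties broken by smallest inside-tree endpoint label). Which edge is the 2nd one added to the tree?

B-H

Prim, starting at H.
Step 1: cheapest edge leaving the tree is E—H (1); add E.
Step 2: cheapest edge leaving the tree is B—H (4); add B.
Step 3: cheapest edge leaving the tree is B—C (2); add C.
Step 4: cheapest edge leaving the tree is B—D (3); add D.
Step 5: cheapest edge leaving the tree is A—C (11); add A.
Step 6: cheapest edge leaving the tree is B—G (11); add G.
Step 7: cheapest edge leaving the tree is F—G (5); add F.
The 2nd edge added is B—H.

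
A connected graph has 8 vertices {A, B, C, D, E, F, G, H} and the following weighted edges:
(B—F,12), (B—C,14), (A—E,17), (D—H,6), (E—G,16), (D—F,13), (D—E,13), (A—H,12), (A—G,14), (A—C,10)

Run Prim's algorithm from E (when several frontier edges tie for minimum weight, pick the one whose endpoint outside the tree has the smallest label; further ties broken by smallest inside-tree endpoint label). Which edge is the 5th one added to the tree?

D-F

Grow the tree from E using Prim:
Step 1: cheapest edge leaving the tree is D—E (13); add D.
Step 2: cheapest edge leaving the tree is D—H (6); add H.
Step 3: cheapest edge leaving the tree is A—H (12); add A.
Step 4: cheapest edge leaving the tree is A—C (10); add C.
Step 5: cheapest edge leaving the tree is D—F (13); add F.
Step 6: cheapest edge leaving the tree is B—F (12); add B.
Step 7: cheapest edge leaving the tree is A—G (14); add G.
The 5th edge added is D—F.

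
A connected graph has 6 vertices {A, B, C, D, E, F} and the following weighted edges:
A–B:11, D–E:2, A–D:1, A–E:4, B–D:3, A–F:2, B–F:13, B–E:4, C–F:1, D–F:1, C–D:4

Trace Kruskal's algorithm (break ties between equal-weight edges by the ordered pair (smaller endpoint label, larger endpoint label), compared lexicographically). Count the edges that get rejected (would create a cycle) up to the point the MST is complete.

Sort edges by weight, then run Kruskal:
A–D (1): add. Components now {A,D} {B} {C} {E} {F}
C–F (1): add. Components now {A,D} {B} {C,F} {E}
D–F (1): add. Components now {A,C,D,F} {B} {E}
A–F (2): skip — A and F already connected.
D–E (2): add. Components now {A,C,D,E,F} {B}
B–D (3): add. Components now {A,B,C,D,E,F}
Edges rejected before the tree was complete: 1.

1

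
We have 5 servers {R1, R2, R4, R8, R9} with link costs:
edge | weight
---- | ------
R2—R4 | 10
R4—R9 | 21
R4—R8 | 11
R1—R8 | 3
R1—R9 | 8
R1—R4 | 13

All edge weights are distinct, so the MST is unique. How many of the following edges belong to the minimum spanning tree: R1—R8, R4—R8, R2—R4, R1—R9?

Sort edges by weight, then run Kruskal:
R1—R8 (3): add. Components now {R1,R8} {R9} {R2} {R4}
R1—R9 (8): add. Components now {R1,R8,R9} {R2} {R4}
R2—R4 (10): add. Components now {R1,R8,R9} {R2,R4}
R4—R8 (11): add. Components now {R1,R2,R4,R8,R9}
MST edge set: {R1—R8, R1—R9, R2—R4, R4—R8}.
Of the listed edges, {R1—R8, R4—R8, R2—R4, R1—R9} are in the MST → 4.

4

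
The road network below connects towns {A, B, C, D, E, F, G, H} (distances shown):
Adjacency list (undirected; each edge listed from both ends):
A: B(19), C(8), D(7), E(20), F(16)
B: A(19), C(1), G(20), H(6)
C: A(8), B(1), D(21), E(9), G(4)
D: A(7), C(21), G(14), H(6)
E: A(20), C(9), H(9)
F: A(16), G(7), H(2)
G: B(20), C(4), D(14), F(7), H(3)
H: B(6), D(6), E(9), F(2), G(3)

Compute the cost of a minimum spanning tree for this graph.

Prim's algorithm from H:
Step 1: cheapest edge leaving the tree is F H (2); add F.
Step 2: cheapest edge leaving the tree is G H (3); add G.
Step 3: cheapest edge leaving the tree is C G (4); add C.
Step 4: cheapest edge leaving the tree is B C (1); add B.
Step 5: cheapest edge leaving the tree is D H (6); add D.
Step 6: cheapest edge leaving the tree is A D (7); add A.
Step 7: cheapest edge leaving the tree is C E (9); add E.
MST edges: F H, G H, C G, B C, D H, A D, C E; total weight 2+3+4+1+6+7+9 = 32.

32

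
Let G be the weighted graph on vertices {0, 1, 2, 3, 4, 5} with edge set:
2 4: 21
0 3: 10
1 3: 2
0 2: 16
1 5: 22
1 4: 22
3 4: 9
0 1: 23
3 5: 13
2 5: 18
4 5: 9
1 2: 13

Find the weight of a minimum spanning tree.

Kruskal: consider edges lightest-first.
1 3 (2): add — endpoints in different components.
3 4 (9): add — endpoints in different components.
4 5 (9): add — endpoints in different components.
0 3 (10): add — endpoints in different components.
1 2 (13): add — endpoints in different components.
MST edges: 1 3, 3 4, 4 5, 0 3, 1 2; total weight 2+9+9+10+13 = 43.

43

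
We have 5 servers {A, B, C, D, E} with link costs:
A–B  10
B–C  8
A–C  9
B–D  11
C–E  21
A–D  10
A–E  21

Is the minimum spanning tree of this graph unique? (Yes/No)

Kruskal's algorithm — process edges by increasing weight (ties by edge label):
B–C (8): add — endpoints in different components.
A–C (9): add — endpoints in different components.
A–B (10): skip — A and B already connected.
A–D (10): add — endpoints in different components.
B–D (11): skip — B and D already connected.
A–E (21): add — endpoints in different components.
Non-tree edge C–E has weight 21, equal to the heaviest edge on its tree cycle — swapping gives another MST of the same weight. Not unique.

No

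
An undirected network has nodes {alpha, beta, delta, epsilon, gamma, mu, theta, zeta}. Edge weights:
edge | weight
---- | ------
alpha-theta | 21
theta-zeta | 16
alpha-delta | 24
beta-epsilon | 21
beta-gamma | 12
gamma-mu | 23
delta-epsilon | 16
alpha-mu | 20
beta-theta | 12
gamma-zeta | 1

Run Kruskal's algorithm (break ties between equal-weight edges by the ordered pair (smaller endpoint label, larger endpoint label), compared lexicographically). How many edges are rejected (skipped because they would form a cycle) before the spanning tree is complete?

Kruskal: consider edges lightest-first.
gamma-zeta (1): add — endpoints in different components.
beta-gamma (12): add — endpoints in different components.
beta-theta (12): add — endpoints in different components.
delta-epsilon (16): add — endpoints in different components.
theta-zeta (16): skip — zeta and theta already connected.
alpha-mu (20): add — endpoints in different components.
alpha-theta (21): add — endpoints in different components.
beta-epsilon (21): add — endpoints in different components.
Edges rejected before the tree was complete: 1.

1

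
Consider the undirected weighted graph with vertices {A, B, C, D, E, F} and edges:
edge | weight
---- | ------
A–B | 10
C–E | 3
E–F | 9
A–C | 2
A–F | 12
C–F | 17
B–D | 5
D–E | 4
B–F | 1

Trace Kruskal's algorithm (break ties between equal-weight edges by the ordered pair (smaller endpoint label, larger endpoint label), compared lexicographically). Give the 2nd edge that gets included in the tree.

Kruskal's algorithm — process edges by increasing weight (ties by edge label):
B–F (1): add — endpoints in different components.
A–C (2): add — endpoints in different components.
C–E (3): add — endpoints in different components.
D–E (4): add — endpoints in different components.
B–D (5): add — endpoints in different components.
The 2nd edge added is A–C.

A-C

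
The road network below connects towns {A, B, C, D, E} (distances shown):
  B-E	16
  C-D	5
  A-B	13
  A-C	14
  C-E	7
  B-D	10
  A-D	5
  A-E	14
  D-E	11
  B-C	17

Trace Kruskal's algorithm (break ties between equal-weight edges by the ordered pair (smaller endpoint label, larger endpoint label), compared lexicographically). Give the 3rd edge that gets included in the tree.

C-E

Kruskal: consider edges lightest-first.
A-D (5): add. Components now {A,D} {B} {C} {E}
C-D (5): add. Components now {A,C,D} {B} {E}
C-E (7): add. Components now {A,C,D,E} {B}
B-D (10): add. Components now {A,B,C,D,E}
The 3rd edge added is C-E.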